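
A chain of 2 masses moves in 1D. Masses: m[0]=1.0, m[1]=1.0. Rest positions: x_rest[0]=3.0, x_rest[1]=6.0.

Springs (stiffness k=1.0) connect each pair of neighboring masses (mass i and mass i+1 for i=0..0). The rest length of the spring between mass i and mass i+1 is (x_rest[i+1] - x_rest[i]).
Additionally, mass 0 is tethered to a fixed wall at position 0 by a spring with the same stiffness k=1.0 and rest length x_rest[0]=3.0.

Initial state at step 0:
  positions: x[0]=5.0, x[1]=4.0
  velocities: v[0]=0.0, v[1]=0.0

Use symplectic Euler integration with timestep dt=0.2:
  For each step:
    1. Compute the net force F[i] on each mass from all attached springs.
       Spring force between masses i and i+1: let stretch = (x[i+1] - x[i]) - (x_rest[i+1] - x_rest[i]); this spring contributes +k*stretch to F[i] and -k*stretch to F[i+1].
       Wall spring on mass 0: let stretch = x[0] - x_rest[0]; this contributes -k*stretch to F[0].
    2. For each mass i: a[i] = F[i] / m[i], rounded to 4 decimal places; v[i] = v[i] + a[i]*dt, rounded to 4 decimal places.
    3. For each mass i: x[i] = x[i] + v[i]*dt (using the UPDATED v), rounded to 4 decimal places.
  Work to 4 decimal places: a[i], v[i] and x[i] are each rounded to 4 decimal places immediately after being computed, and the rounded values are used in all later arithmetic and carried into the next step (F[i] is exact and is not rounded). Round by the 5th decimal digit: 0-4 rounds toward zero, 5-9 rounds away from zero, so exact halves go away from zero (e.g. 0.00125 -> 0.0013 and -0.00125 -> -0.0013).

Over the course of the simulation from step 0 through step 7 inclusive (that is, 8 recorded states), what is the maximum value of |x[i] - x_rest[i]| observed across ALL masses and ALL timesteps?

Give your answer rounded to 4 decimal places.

Answer: 2.0143

Derivation:
Step 0: x=[5.0000 4.0000] v=[0.0000 0.0000]
Step 1: x=[4.7600 4.1600] v=[-1.2000 0.8000]
Step 2: x=[4.3056 4.4640] v=[-2.2720 1.5200]
Step 3: x=[3.6853 4.8817] v=[-3.1014 2.0883]
Step 4: x=[2.9655 5.3715] v=[-3.5992 2.4490]
Step 5: x=[2.2233 5.8851] v=[-3.7111 2.5678]
Step 6: x=[1.5386 6.3722] v=[-3.4234 2.4354]
Step 7: x=[0.9857 6.7859] v=[-2.7644 2.0687]
Max displacement = 2.0143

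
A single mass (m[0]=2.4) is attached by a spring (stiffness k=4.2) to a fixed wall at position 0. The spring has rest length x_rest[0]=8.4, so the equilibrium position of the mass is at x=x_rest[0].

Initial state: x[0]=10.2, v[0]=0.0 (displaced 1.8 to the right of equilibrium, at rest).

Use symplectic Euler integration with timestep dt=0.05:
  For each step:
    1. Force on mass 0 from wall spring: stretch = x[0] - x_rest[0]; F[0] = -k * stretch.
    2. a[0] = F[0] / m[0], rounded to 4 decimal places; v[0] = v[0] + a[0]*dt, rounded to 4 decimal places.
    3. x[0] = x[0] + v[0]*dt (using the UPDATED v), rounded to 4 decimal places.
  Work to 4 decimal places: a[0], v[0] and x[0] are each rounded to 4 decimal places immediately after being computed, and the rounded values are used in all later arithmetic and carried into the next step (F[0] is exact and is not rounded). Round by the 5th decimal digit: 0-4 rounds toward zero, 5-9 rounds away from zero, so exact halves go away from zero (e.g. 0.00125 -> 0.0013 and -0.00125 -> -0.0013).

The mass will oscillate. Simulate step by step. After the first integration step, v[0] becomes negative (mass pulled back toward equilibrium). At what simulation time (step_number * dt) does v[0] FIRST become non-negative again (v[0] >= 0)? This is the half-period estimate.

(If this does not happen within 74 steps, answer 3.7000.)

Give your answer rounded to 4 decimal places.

Answer: 2.4000

Derivation:
Step 0: x=[10.2000] v=[0.0000]
Step 1: x=[10.1921] v=[-0.1575]
Step 2: x=[10.1764] v=[-0.3143]
Step 3: x=[10.1529] v=[-0.4697]
Step 4: x=[10.1217] v=[-0.6231]
Step 5: x=[10.0830] v=[-0.7738]
Step 6: x=[10.0369] v=[-0.9211]
Step 7: x=[9.9837] v=[-1.0643]
Step 8: x=[9.9236] v=[-1.2029]
Step 9: x=[9.8568] v=[-1.3362]
Step 10: x=[9.7836] v=[-1.4637]
Step 11: x=[9.7044] v=[-1.5848]
Step 12: x=[9.6195] v=[-1.6989]
Step 13: x=[9.5292] v=[-1.8056]
Step 14: x=[9.4340] v=[-1.9044]
Step 15: x=[9.3343] v=[-1.9949]
Step 16: x=[9.2305] v=[-2.0767]
Step 17: x=[9.1230] v=[-2.1494]
Step 18: x=[9.0124] v=[-2.2127]
Step 19: x=[8.8991] v=[-2.2663]
Step 20: x=[8.7836] v=[-2.3100]
Step 21: x=[8.6664] v=[-2.3436]
Step 22: x=[8.5481] v=[-2.3669]
Step 23: x=[8.4291] v=[-2.3799]
Step 24: x=[8.3100] v=[-2.3824]
Step 25: x=[8.1913] v=[-2.3745]
Step 26: x=[8.0735] v=[-2.3562]
Step 27: x=[7.9571] v=[-2.3276]
Step 28: x=[7.8427] v=[-2.2888]
Step 29: x=[7.7307] v=[-2.2400]
Step 30: x=[7.6216] v=[-2.1814]
Step 31: x=[7.5159] v=[-2.1133]
Step 32: x=[7.4141] v=[-2.0359]
Step 33: x=[7.3166] v=[-1.9496]
Step 34: x=[7.2239] v=[-1.8548]
Step 35: x=[7.1363] v=[-1.7519]
Step 36: x=[7.0542] v=[-1.6413]
Step 37: x=[6.9780] v=[-1.5235]
Step 38: x=[6.9080] v=[-1.3991]
Step 39: x=[6.8446] v=[-1.2686]
Step 40: x=[6.7880] v=[-1.1325]
Step 41: x=[6.7384] v=[-0.9915]
Step 42: x=[6.6961] v=[-0.8461]
Step 43: x=[6.6613] v=[-0.6970]
Step 44: x=[6.6341] v=[-0.5449]
Step 45: x=[6.6146] v=[-0.3904]
Step 46: x=[6.6029] v=[-0.2342]
Step 47: x=[6.5991] v=[-0.0770]
Step 48: x=[6.6031] v=[0.0806]
First v>=0 after going negative at step 48, time=2.4000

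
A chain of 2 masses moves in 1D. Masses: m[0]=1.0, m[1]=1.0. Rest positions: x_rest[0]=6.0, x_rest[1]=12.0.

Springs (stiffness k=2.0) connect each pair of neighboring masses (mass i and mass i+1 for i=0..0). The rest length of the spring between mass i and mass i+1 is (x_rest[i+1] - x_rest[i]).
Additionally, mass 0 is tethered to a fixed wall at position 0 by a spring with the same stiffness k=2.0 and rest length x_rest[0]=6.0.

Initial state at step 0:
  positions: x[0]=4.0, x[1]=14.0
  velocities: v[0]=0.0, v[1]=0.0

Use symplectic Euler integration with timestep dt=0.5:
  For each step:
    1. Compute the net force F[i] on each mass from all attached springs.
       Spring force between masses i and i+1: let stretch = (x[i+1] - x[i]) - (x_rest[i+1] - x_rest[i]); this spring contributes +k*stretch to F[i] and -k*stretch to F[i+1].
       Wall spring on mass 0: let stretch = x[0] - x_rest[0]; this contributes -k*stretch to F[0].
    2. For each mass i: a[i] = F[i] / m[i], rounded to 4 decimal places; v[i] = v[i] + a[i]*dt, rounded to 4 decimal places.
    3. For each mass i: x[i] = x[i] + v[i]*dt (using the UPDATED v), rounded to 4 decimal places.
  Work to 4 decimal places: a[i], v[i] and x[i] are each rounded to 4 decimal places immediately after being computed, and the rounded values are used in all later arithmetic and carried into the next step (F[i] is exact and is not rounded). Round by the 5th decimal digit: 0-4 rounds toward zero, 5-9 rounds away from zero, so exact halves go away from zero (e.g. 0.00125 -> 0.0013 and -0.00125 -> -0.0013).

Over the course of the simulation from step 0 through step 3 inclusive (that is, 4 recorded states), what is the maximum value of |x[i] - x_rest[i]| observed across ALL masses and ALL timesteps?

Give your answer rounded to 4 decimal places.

Answer: 3.0000

Derivation:
Step 0: x=[4.0000 14.0000] v=[0.0000 0.0000]
Step 1: x=[7.0000 12.0000] v=[6.0000 -4.0000]
Step 2: x=[9.0000 10.5000] v=[4.0000 -3.0000]
Step 3: x=[7.2500 11.2500] v=[-3.5000 1.5000]
Max displacement = 3.0000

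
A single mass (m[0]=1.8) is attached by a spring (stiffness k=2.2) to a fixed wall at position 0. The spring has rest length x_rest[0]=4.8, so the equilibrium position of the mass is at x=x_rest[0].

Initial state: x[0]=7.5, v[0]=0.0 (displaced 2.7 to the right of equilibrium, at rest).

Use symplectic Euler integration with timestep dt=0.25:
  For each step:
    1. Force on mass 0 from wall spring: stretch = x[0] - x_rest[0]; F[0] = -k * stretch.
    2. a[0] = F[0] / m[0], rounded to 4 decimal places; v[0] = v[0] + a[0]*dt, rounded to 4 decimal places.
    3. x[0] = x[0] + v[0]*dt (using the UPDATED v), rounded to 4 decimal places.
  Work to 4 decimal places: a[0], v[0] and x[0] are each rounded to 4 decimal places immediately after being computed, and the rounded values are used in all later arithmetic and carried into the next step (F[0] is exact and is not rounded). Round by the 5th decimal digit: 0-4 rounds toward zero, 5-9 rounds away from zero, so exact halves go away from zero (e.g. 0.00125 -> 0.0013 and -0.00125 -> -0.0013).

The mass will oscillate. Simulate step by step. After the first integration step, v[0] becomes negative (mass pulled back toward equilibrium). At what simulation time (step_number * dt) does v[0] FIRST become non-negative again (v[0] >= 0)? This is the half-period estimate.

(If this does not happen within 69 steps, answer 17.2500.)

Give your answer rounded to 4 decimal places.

Step 0: x=[7.5000] v=[0.0000]
Step 1: x=[7.2938] v=[-0.8250]
Step 2: x=[6.8971] v=[-1.5870]
Step 3: x=[6.3402] v=[-2.2278]
Step 4: x=[5.6656] v=[-2.6984]
Step 5: x=[4.9249] v=[-2.9629]
Step 6: x=[4.1746] v=[-3.0011]
Step 7: x=[3.4721] v=[-2.8100]
Step 8: x=[2.8710] v=[-2.4043]
Step 9: x=[2.4173] v=[-1.8149]
Step 10: x=[2.1456] v=[-1.0869]
Step 11: x=[2.0767] v=[-0.2758]
Step 12: x=[2.2158] v=[0.5563]
First v>=0 after going negative at step 12, time=3.0000

Answer: 3.0000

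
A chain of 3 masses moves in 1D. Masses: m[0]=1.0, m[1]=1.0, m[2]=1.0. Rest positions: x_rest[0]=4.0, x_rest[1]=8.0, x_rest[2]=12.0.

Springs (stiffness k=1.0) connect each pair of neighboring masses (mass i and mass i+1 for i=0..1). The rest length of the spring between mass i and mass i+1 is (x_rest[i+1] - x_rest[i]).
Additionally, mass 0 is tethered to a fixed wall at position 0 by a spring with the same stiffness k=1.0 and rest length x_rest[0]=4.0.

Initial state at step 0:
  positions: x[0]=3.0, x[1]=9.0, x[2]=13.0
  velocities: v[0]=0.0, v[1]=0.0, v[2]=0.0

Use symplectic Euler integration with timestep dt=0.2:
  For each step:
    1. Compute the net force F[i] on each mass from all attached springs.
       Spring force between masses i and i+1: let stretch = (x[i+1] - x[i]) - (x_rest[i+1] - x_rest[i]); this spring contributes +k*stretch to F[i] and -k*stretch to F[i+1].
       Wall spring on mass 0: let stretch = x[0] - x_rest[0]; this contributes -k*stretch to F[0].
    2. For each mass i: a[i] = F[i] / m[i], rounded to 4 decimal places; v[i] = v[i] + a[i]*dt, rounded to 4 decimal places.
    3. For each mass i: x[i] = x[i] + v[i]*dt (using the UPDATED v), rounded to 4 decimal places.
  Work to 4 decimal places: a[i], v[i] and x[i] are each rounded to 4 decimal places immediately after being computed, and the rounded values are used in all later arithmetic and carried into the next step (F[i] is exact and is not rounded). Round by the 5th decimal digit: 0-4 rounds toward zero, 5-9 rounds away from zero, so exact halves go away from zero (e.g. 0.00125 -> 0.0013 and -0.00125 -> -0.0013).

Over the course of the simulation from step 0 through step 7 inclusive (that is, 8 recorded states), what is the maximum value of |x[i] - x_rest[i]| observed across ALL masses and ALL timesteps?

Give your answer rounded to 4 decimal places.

Answer: 1.0283

Derivation:
Step 0: x=[3.0000 9.0000 13.0000] v=[0.0000 0.0000 0.0000]
Step 1: x=[3.1200 8.9200 13.0000] v=[0.6000 -0.4000 0.0000]
Step 2: x=[3.3472 8.7712 12.9968] v=[1.1360 -0.7440 -0.0160]
Step 3: x=[3.6575 8.5745 12.9846] v=[1.5514 -0.9837 -0.0611]
Step 4: x=[4.0182 8.3575 12.9560] v=[1.8033 -1.0851 -0.1431]
Step 5: x=[4.3917 8.1508 12.9034] v=[1.8675 -1.0333 -0.2628]
Step 6: x=[4.7399 7.9839 12.8207] v=[1.7410 -0.8346 -0.4133]
Step 7: x=[5.0283 7.8807 12.7046] v=[1.4418 -0.5160 -0.5807]
Max displacement = 1.0283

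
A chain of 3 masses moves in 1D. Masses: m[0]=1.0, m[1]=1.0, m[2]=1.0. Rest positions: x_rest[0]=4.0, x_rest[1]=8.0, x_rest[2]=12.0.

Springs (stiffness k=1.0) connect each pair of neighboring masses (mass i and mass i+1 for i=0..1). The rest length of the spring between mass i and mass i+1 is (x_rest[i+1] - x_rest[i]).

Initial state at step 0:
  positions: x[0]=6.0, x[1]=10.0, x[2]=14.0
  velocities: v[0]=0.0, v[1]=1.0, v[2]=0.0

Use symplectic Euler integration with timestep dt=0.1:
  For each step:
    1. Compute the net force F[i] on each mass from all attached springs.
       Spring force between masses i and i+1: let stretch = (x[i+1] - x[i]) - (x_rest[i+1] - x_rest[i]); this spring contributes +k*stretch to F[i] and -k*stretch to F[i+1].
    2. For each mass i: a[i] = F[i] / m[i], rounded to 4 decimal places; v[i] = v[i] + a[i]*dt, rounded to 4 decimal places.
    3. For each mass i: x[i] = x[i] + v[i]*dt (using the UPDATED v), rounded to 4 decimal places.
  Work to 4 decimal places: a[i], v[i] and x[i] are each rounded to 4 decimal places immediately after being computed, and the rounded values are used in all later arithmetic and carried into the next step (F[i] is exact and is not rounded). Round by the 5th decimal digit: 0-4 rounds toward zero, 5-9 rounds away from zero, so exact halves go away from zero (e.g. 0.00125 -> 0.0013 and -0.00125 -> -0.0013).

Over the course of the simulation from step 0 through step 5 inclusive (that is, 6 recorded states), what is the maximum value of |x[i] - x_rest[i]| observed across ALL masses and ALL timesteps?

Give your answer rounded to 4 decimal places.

Answer: 2.4613

Derivation:
Step 0: x=[6.0000 10.0000 14.0000] v=[0.0000 1.0000 0.0000]
Step 1: x=[6.0000 10.1000 14.0000] v=[0.0000 1.0000 0.0000]
Step 2: x=[6.0010 10.1980 14.0010] v=[0.0100 0.9800 0.0100]
Step 3: x=[6.0040 10.2921 14.0040] v=[0.0297 0.9406 0.0297]
Step 4: x=[6.0099 10.3804 14.0099] v=[0.0585 0.8830 0.0585]
Step 5: x=[6.0195 10.4613 14.0195] v=[0.0956 0.8089 0.0956]
Max displacement = 2.4613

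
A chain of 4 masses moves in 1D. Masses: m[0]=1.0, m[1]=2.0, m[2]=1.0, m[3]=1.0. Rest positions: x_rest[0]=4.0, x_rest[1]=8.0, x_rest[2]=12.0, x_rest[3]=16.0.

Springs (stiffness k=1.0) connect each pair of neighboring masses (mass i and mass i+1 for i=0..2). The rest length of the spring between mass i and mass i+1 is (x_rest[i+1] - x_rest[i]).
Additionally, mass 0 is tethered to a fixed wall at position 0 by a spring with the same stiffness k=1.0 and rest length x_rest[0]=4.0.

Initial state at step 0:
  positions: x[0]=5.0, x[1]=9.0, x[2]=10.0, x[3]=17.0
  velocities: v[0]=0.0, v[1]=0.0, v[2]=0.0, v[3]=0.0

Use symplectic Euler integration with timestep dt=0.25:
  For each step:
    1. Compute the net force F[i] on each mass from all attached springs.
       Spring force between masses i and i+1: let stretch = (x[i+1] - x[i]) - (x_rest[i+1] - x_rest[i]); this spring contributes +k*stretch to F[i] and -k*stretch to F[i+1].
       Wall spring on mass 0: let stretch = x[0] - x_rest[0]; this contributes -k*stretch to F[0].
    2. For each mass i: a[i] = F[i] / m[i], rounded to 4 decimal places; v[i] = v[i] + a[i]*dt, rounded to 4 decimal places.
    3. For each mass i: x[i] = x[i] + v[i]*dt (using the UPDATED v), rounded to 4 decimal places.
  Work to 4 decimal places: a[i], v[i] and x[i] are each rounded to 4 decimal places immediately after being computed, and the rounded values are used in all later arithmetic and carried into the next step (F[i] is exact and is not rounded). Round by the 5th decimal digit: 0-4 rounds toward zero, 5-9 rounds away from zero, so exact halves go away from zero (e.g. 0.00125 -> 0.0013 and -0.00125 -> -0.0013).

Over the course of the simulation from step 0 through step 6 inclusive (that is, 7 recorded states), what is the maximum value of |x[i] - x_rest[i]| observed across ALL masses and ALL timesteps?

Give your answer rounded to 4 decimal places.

Answer: 2.2216

Derivation:
Step 0: x=[5.0000 9.0000 10.0000 17.0000] v=[0.0000 0.0000 0.0000 0.0000]
Step 1: x=[4.9375 8.9063 10.3750 16.8125] v=[-0.2500 -0.3750 1.5000 -0.7500]
Step 2: x=[4.8145 8.7344 11.0606 16.4727] v=[-0.4922 -0.6875 2.7422 -1.3594]
Step 3: x=[4.6355 8.5127 11.9390 16.0446] v=[-0.7159 -0.8867 3.5137 -1.7124]
Step 4: x=[4.4091 8.2769 12.8599 15.6099] v=[-0.9055 -0.9431 3.6835 -1.7388]
Step 5: x=[4.1489 8.0635 13.6662 15.2533] v=[-1.0408 -0.8537 3.2253 -1.4263]
Step 6: x=[3.8741 7.9028 14.2216 15.0475] v=[-1.0994 -0.6427 2.2214 -0.8231]
Max displacement = 2.2216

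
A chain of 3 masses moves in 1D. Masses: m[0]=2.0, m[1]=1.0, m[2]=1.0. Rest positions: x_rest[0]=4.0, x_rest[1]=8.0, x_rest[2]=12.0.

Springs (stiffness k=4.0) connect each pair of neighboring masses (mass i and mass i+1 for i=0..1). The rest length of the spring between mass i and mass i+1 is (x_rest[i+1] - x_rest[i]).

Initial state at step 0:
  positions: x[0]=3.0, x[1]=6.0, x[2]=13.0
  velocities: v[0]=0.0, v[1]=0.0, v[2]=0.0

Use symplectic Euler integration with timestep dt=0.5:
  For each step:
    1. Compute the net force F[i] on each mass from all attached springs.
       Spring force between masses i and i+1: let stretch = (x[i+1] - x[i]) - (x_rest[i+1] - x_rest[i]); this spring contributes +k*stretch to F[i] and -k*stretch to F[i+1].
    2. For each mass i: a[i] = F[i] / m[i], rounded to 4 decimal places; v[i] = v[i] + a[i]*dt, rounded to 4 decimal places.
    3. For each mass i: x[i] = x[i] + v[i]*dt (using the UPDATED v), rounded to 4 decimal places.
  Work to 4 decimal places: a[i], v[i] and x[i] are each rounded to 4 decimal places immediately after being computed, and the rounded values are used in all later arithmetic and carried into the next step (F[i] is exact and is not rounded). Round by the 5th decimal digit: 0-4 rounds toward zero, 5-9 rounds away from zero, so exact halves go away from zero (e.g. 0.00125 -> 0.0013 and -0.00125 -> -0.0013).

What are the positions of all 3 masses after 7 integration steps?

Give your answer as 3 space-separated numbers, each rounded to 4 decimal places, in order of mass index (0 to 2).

Step 0: x=[3.0000 6.0000 13.0000] v=[0.0000 0.0000 0.0000]
Step 1: x=[2.5000 10.0000 10.0000] v=[-1.0000 8.0000 -6.0000]
Step 2: x=[3.7500 6.5000 11.0000] v=[2.5000 -7.0000 2.0000]
Step 3: x=[4.3750 4.7500 11.5000] v=[1.2500 -3.5000 1.0000]
Step 4: x=[3.1875 9.3750 9.2500] v=[-2.3750 9.2500 -4.5000]
Step 5: x=[3.0938 7.6875 11.1250] v=[-0.1875 -3.3750 3.7500]
Step 6: x=[3.2969 4.8438 13.5625] v=[0.4062 -5.6874 4.8750]
Step 7: x=[2.2735 9.1719 11.2813] v=[-2.0469 8.6562 -4.5624]

Answer: 2.2735 9.1719 11.2813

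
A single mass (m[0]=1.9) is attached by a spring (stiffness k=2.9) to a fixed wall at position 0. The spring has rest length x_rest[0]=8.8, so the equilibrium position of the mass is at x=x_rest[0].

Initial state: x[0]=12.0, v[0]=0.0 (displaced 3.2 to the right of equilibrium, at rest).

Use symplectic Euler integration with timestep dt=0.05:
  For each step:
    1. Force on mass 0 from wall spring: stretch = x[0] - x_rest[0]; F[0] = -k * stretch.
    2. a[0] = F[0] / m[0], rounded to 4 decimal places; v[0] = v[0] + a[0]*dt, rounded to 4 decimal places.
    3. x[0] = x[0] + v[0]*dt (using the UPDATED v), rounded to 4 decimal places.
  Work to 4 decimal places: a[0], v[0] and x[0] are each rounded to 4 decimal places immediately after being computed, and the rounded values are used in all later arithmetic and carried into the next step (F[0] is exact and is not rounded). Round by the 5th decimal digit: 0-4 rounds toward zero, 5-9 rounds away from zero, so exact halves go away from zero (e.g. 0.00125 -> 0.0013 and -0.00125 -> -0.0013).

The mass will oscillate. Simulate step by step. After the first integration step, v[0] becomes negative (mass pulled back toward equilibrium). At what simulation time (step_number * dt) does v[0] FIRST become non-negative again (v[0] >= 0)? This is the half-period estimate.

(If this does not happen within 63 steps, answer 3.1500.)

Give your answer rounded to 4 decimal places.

Answer: 2.5500

Derivation:
Step 0: x=[12.0000] v=[0.0000]
Step 1: x=[11.9878] v=[-0.2442]
Step 2: x=[11.9634] v=[-0.4875]
Step 3: x=[11.9270] v=[-0.7289]
Step 4: x=[11.8786] v=[-0.9675]
Step 5: x=[11.8185] v=[-1.2024]
Step 6: x=[11.7469] v=[-1.4328]
Step 7: x=[11.6640] v=[-1.6577]
Step 8: x=[11.5702] v=[-1.8763]
Step 9: x=[11.4658] v=[-2.0877]
Step 10: x=[11.3512] v=[-2.2911]
Step 11: x=[11.2269] v=[-2.4858]
Step 12: x=[11.0934] v=[-2.6710]
Step 13: x=[10.9511] v=[-2.8460]
Step 14: x=[10.8006] v=[-3.0102]
Step 15: x=[10.6425] v=[-3.1629]
Step 16: x=[10.4773] v=[-3.3035]
Step 17: x=[10.3057] v=[-3.4315]
Step 18: x=[10.1284] v=[-3.5464]
Step 19: x=[9.9460] v=[-3.6478]
Step 20: x=[9.7592] v=[-3.7353]
Step 21: x=[9.5688] v=[-3.8085]
Step 22: x=[9.3754] v=[-3.8672]
Step 23: x=[9.1798] v=[-3.9111]
Step 24: x=[8.9828] v=[-3.9401]
Step 25: x=[8.7851] v=[-3.9541]
Step 26: x=[8.5875] v=[-3.9530]
Step 27: x=[8.3907] v=[-3.9368]
Step 28: x=[8.1954] v=[-3.9056]
Step 29: x=[8.0024] v=[-3.8595]
Step 30: x=[7.8125] v=[-3.7986]
Step 31: x=[7.6263] v=[-3.7232]
Step 32: x=[7.4446] v=[-3.6336]
Step 33: x=[7.2681] v=[-3.5302]
Step 34: x=[7.0974] v=[-3.4133]
Step 35: x=[6.9332] v=[-3.2834]
Step 36: x=[6.7762] v=[-3.1409]
Step 37: x=[6.6269] v=[-2.9865]
Step 38: x=[6.4859] v=[-2.8207]
Step 39: x=[6.3537] v=[-2.6441]
Step 40: x=[6.2308] v=[-2.4574]
Step 41: x=[6.1177] v=[-2.2613]
Step 42: x=[6.0149] v=[-2.0566]
Step 43: x=[5.9227] v=[-1.8441]
Step 44: x=[5.8415] v=[-1.6245]
Step 45: x=[5.7716] v=[-1.3987]
Step 46: x=[5.7132] v=[-1.1676]
Step 47: x=[5.6666] v=[-0.9320]
Step 48: x=[5.6320] v=[-0.6929]
Step 49: x=[5.6094] v=[-0.4511]
Step 50: x=[5.5990] v=[-0.2076]
Step 51: x=[5.6008] v=[0.0367]
First v>=0 after going negative at step 51, time=2.5500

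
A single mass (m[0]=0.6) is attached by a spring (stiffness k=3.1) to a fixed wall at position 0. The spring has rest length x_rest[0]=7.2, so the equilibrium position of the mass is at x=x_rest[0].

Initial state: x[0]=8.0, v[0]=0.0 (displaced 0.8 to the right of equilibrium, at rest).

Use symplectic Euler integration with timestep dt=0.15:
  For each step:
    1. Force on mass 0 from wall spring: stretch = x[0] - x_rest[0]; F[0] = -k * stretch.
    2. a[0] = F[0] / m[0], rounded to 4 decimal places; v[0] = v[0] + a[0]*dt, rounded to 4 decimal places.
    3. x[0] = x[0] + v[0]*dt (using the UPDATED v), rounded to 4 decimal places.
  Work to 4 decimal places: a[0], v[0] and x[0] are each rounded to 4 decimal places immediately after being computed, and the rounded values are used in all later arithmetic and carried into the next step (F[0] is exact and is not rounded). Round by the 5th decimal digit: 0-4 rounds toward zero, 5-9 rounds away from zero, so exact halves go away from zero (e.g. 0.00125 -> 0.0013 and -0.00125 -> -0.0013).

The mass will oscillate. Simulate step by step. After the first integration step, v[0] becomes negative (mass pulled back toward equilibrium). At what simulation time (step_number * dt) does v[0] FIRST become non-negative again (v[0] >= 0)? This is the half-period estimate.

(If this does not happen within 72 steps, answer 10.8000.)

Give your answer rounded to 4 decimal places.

Answer: 1.5000

Derivation:
Step 0: x=[8.0000] v=[0.0000]
Step 1: x=[7.9070] v=[-0.6200]
Step 2: x=[7.7318] v=[-1.1679]
Step 3: x=[7.4948] v=[-1.5800]
Step 4: x=[7.2235] v=[-1.8085]
Step 5: x=[6.9495] v=[-1.8267]
Step 6: x=[6.7046] v=[-1.6326]
Step 7: x=[6.5173] v=[-1.2487]
Step 8: x=[6.4094] v=[-0.7196]
Step 9: x=[6.3934] v=[-0.1069]
Step 10: x=[6.4711] v=[0.5182]
First v>=0 after going negative at step 10, time=1.5000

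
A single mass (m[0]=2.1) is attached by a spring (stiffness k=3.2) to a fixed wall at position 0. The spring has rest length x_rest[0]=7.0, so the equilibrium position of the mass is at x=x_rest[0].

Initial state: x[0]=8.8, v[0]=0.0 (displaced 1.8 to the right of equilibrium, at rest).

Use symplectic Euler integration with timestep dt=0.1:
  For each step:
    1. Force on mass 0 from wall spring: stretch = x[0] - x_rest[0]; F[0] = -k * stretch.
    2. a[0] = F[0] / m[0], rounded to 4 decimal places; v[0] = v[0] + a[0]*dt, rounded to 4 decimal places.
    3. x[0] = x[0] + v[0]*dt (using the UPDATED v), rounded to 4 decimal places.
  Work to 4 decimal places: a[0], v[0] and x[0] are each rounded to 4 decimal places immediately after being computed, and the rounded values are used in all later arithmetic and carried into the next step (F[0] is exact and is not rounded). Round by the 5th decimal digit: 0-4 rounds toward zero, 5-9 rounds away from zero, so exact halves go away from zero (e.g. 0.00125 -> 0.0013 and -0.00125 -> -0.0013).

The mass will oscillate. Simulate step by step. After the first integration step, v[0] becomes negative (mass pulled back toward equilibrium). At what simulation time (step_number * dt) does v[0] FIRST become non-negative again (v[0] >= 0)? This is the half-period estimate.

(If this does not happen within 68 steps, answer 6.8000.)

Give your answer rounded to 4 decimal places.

Answer: 2.6000

Derivation:
Step 0: x=[8.8000] v=[0.0000]
Step 1: x=[8.7726] v=[-0.2743]
Step 2: x=[8.7182] v=[-0.5444]
Step 3: x=[8.6376] v=[-0.8062]
Step 4: x=[8.5320] v=[-1.0557]
Step 5: x=[8.4031] v=[-1.2892]
Step 6: x=[8.2528] v=[-1.5030]
Step 7: x=[8.0834] v=[-1.6939]
Step 8: x=[7.8975] v=[-1.8590]
Step 9: x=[7.6979] v=[-1.9958]
Step 10: x=[7.4877] v=[-2.1022]
Step 11: x=[7.2701] v=[-2.1765]
Step 12: x=[7.0483] v=[-2.2177]
Step 13: x=[6.8258] v=[-2.2251]
Step 14: x=[6.6059] v=[-2.1986]
Step 15: x=[6.3920] v=[-2.1386]
Step 16: x=[6.1874] v=[-2.0460]
Step 17: x=[5.9952] v=[-1.9222]
Step 18: x=[5.8183] v=[-1.7691]
Step 19: x=[5.6594] v=[-1.5890]
Step 20: x=[5.5209] v=[-1.3847]
Step 21: x=[5.4050] v=[-1.1593]
Step 22: x=[5.3134] v=[-0.9163]
Step 23: x=[5.2475] v=[-0.6593]
Step 24: x=[5.2083] v=[-0.3923]
Step 25: x=[5.1964] v=[-0.1193]
Step 26: x=[5.2120] v=[0.1555]
First v>=0 after going negative at step 26, time=2.6000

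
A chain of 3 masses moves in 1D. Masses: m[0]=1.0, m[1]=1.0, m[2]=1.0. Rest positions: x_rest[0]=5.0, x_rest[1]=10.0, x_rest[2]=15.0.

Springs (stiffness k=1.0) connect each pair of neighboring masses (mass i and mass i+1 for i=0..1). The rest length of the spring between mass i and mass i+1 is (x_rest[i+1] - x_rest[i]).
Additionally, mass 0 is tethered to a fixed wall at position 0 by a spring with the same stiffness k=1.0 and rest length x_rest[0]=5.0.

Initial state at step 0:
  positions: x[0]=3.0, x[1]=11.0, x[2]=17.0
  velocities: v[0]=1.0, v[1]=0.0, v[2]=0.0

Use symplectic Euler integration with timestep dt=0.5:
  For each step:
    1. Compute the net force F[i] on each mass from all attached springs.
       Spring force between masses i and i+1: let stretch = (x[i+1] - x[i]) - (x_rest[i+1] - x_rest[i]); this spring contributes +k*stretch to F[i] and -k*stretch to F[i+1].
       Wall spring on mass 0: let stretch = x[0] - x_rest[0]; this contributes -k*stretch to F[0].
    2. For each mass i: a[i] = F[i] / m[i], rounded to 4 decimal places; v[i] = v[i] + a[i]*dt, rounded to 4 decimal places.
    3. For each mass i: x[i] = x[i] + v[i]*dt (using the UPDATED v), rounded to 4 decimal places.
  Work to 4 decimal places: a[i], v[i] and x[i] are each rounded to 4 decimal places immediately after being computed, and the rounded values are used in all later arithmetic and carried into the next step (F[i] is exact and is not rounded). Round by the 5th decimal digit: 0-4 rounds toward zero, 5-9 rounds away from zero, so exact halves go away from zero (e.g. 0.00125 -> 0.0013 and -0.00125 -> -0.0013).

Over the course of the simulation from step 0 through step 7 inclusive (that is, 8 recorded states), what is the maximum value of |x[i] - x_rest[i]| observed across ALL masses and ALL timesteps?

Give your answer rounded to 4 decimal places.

Step 0: x=[3.0000 11.0000 17.0000] v=[1.0000 0.0000 0.0000]
Step 1: x=[4.7500 10.5000 16.7500] v=[3.5000 -1.0000 -0.5000]
Step 2: x=[6.7500 10.1250 16.1875] v=[4.0000 -0.7500 -1.1250]
Step 3: x=[7.9063 10.4219 15.3594] v=[2.3125 0.5938 -1.6563]
Step 4: x=[7.7149 11.3243 14.5469] v=[-0.3829 1.8048 -1.6251]
Step 5: x=[6.4971 12.1300 14.1787] v=[-2.4357 1.6114 -0.7364]
Step 6: x=[5.0632 12.0397 14.5484] v=[-2.8678 -0.1807 0.7393]
Step 7: x=[4.1076 10.8324 15.5409] v=[-1.9112 -2.4146 1.9850]
Max displacement = 2.9063

Answer: 2.9063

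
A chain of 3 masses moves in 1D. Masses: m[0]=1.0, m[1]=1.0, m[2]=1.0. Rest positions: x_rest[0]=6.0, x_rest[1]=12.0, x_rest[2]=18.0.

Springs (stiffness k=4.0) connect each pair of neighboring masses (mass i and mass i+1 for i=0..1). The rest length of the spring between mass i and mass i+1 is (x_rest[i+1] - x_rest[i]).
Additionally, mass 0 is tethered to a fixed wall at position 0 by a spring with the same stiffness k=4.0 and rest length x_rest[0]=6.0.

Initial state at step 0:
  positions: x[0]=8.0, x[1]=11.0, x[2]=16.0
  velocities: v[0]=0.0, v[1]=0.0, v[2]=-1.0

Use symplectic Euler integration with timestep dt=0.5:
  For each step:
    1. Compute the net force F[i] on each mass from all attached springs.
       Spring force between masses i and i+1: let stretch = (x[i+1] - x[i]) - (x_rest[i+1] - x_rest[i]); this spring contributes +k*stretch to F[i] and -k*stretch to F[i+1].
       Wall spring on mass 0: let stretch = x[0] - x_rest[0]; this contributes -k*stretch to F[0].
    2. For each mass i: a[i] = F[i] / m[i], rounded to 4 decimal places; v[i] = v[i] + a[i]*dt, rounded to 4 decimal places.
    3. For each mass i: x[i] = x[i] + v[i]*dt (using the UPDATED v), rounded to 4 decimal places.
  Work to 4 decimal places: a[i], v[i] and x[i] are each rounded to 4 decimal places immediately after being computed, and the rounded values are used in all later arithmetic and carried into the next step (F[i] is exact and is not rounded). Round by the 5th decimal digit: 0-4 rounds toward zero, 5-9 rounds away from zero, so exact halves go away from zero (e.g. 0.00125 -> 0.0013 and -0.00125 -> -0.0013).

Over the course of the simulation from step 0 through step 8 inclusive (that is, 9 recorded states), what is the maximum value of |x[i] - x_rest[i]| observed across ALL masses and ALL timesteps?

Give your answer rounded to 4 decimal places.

Answer: 3.5000

Derivation:
Step 0: x=[8.0000 11.0000 16.0000] v=[0.0000 0.0000 -1.0000]
Step 1: x=[3.0000 13.0000 16.5000] v=[-10.0000 4.0000 1.0000]
Step 2: x=[5.0000 8.5000 19.5000] v=[4.0000 -9.0000 6.0000]
Step 3: x=[5.5000 11.5000 17.5000] v=[1.0000 6.0000 -4.0000]
Step 4: x=[6.5000 14.5000 15.5000] v=[2.0000 6.0000 -4.0000]
Step 5: x=[9.0000 10.5000 18.5000] v=[5.0000 -8.0000 6.0000]
Step 6: x=[4.0000 13.0000 19.5000] v=[-10.0000 5.0000 2.0000]
Step 7: x=[4.0000 13.0000 20.0000] v=[0.0000 0.0000 1.0000]
Step 8: x=[9.0000 11.0000 19.5000] v=[10.0000 -4.0000 -1.0000]
Max displacement = 3.5000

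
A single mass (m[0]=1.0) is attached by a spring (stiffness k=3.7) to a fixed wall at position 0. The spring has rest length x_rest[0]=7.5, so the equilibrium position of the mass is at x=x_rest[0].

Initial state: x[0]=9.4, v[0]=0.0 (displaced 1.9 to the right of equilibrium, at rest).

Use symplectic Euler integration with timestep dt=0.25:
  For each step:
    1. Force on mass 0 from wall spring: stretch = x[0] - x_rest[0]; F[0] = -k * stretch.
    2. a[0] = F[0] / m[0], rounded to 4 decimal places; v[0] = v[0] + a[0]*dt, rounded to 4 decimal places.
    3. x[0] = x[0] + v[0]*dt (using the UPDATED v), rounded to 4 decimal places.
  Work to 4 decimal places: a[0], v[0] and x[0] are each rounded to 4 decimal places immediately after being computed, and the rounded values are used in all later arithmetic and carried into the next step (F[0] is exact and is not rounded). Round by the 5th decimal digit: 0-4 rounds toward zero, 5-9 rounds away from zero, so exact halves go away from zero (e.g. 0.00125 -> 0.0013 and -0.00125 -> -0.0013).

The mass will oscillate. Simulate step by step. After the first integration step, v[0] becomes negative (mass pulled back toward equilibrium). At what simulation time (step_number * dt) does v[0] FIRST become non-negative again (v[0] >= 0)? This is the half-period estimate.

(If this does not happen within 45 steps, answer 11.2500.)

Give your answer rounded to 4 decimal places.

Step 0: x=[9.4000] v=[0.0000]
Step 1: x=[8.9606] v=[-1.7575]
Step 2: x=[8.1835] v=[-3.1086]
Step 3: x=[7.2483] v=[-3.7409]
Step 4: x=[6.3713] v=[-3.5081]
Step 5: x=[5.7553] v=[-2.4641]
Step 6: x=[5.5427] v=[-0.8503]
Step 7: x=[5.7828] v=[0.9602]
First v>=0 after going negative at step 7, time=1.7500

Answer: 1.7500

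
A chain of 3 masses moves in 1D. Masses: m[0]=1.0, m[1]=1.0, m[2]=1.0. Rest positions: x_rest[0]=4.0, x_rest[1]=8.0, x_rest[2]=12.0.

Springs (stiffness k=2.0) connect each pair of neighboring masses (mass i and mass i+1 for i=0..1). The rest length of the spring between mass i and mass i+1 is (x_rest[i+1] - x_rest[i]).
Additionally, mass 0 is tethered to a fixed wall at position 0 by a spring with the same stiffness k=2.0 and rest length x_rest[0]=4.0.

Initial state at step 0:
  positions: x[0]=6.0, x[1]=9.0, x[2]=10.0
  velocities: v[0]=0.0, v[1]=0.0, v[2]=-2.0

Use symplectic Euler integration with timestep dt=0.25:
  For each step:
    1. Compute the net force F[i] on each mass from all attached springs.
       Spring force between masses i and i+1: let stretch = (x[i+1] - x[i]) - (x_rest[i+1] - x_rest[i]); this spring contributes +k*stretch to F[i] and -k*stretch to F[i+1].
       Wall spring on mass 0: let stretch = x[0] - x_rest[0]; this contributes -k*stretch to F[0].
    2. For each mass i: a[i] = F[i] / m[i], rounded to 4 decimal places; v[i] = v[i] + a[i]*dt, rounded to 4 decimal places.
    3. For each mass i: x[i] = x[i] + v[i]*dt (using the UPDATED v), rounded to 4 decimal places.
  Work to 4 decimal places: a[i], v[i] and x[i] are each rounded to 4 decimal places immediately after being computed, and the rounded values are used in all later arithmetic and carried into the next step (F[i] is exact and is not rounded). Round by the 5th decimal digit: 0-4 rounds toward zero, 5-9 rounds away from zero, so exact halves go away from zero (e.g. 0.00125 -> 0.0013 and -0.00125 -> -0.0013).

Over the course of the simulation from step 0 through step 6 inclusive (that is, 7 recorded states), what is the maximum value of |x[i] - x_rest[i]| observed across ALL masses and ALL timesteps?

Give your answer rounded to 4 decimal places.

Answer: 2.4432

Derivation:
Step 0: x=[6.0000 9.0000 10.0000] v=[0.0000 0.0000 -2.0000]
Step 1: x=[5.6250 8.7500 9.8750] v=[-1.5000 -1.0000 -0.5000]
Step 2: x=[4.9375 8.2500 10.1094] v=[-2.7500 -2.0000 0.9375]
Step 3: x=[4.0469 7.5684 10.6114] v=[-3.5625 -2.7266 2.0078]
Step 4: x=[3.0906 6.8269 11.2330] v=[-3.8252 -2.9659 2.4863]
Step 5: x=[2.2150 6.1692 11.8038] v=[-3.5024 -2.6310 2.2833]
Step 6: x=[1.5568 5.7215 12.1703] v=[-2.6328 -1.7908 1.4660]
Max displacement = 2.4432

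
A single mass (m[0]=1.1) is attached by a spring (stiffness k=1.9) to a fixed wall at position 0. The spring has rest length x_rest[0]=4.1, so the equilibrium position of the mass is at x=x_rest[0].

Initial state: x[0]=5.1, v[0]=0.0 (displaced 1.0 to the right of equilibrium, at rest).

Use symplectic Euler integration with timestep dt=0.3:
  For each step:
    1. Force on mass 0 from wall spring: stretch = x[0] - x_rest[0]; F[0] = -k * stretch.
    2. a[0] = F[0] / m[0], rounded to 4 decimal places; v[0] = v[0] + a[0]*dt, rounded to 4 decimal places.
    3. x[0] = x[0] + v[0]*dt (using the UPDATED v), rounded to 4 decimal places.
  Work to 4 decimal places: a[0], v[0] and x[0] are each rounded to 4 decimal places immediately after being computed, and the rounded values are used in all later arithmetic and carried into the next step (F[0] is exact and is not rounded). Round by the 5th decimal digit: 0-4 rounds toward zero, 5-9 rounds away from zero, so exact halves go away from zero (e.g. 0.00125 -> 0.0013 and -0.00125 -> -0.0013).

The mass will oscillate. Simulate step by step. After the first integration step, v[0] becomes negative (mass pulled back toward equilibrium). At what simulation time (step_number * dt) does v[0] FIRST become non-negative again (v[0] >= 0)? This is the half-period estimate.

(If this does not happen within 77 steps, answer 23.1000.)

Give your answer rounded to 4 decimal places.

Step 0: x=[5.1000] v=[0.0000]
Step 1: x=[4.9445] v=[-0.5182]
Step 2: x=[4.6578] v=[-0.9558]
Step 3: x=[4.2843] v=[-1.2449]
Step 4: x=[3.8822] v=[-1.3404]
Step 5: x=[3.5140] v=[-1.2275]
Step 6: x=[3.2369] v=[-0.9238]
Step 7: x=[3.0939] v=[-0.4766]
Step 8: x=[3.1073] v=[0.0447]
First v>=0 after going negative at step 8, time=2.4000

Answer: 2.4000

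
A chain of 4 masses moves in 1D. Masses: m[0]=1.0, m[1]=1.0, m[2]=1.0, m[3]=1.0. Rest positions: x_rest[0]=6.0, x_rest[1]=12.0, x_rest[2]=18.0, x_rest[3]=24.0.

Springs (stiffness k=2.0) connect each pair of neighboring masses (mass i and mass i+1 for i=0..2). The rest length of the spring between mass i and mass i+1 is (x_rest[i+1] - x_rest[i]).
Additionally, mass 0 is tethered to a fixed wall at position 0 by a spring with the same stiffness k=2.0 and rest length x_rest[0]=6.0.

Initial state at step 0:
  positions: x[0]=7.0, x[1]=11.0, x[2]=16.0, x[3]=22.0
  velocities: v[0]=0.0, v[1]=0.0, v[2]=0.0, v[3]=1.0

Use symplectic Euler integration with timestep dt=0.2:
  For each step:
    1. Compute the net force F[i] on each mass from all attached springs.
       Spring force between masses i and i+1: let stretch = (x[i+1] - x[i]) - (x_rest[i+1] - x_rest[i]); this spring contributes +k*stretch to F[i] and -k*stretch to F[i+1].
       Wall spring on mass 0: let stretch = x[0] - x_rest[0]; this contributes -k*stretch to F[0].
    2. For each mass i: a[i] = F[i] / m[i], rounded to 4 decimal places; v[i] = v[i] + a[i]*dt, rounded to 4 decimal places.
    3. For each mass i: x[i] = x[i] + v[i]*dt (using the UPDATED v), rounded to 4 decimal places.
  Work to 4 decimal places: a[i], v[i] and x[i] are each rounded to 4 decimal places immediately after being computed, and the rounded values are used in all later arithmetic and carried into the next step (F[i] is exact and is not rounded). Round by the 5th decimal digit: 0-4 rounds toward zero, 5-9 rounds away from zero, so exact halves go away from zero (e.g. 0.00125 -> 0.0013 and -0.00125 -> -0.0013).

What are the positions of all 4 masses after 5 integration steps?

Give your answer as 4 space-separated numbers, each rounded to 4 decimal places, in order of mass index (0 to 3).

Answer: 4.7286 11.5108 17.2130 22.9255

Derivation:
Step 0: x=[7.0000 11.0000 16.0000 22.0000] v=[0.0000 0.0000 0.0000 1.0000]
Step 1: x=[6.7600 11.0800 16.0800 22.2000] v=[-1.2000 0.4000 0.4000 1.0000]
Step 2: x=[6.3248 11.2144 16.2496 22.3904] v=[-2.1760 0.6720 0.8480 0.9520]
Step 3: x=[5.7748 11.3604 16.5076 22.5695] v=[-2.7501 0.7302 1.2902 0.8957]
Step 4: x=[5.2096 11.4714 16.8388 22.7437] v=[-2.8258 0.5548 1.6561 0.8709]
Step 5: x=[4.7286 11.5108 17.2130 22.9255] v=[-2.4049 0.1970 1.8711 0.9089]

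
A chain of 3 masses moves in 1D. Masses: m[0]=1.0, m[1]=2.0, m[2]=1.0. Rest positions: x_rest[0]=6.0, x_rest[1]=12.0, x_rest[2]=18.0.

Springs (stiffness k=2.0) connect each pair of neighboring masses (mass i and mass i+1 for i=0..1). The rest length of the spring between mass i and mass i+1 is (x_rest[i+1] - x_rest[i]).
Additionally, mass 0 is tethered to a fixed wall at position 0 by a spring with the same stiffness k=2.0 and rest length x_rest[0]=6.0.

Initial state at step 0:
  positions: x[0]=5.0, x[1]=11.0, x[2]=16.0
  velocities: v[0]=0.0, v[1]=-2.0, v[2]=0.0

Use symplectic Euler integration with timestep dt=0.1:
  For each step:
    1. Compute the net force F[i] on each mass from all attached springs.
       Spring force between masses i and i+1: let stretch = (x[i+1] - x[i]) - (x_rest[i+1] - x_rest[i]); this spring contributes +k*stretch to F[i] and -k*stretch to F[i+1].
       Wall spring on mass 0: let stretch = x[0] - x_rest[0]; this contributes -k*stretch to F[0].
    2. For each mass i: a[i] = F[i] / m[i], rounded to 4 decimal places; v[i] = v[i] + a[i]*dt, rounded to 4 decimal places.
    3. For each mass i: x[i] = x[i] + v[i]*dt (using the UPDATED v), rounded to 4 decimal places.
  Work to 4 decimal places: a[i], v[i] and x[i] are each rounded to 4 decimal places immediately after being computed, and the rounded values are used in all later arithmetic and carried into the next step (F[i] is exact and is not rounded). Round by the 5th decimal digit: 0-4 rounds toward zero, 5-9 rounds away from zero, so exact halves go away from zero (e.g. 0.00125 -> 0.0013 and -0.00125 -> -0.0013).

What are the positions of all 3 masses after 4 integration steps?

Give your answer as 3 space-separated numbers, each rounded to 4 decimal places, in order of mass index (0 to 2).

Answer: 5.1468 10.1478 16.1521

Derivation:
Step 0: x=[5.0000 11.0000 16.0000] v=[0.0000 -2.0000 0.0000]
Step 1: x=[5.0200 10.7900 16.0200] v=[0.2000 -2.1000 0.2000]
Step 2: x=[5.0550 10.5746 16.0554] v=[0.3500 -2.1540 0.3540]
Step 3: x=[5.0993 10.3588 16.1012] v=[0.4429 -2.1579 0.4578]
Step 4: x=[5.1468 10.1478 16.1521] v=[0.4749 -2.1096 0.5093]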